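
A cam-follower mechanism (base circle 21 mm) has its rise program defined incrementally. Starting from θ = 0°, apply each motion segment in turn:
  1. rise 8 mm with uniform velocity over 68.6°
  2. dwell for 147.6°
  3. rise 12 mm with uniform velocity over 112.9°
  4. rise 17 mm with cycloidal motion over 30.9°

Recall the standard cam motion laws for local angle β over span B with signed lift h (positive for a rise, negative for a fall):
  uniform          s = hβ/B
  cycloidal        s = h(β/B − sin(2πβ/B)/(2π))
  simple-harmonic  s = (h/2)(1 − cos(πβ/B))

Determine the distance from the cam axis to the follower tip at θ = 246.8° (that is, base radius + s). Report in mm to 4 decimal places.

seg 1 [0°–68.6°] uniform, h=8: full span → s += 8 → s = 8.0000
seg 2 [68.6°–216.2°] dwell: s stays 8.0000
seg 3 [216.2°–329.1°] uniform, h=12: θ=246.8° here. β=30.6, B=112.9. 12·30.6/112.9 = 3.2524 → s = 11.2524
radial distance = base radius + s = 21 + 11.2524 = 32.2524

32.2524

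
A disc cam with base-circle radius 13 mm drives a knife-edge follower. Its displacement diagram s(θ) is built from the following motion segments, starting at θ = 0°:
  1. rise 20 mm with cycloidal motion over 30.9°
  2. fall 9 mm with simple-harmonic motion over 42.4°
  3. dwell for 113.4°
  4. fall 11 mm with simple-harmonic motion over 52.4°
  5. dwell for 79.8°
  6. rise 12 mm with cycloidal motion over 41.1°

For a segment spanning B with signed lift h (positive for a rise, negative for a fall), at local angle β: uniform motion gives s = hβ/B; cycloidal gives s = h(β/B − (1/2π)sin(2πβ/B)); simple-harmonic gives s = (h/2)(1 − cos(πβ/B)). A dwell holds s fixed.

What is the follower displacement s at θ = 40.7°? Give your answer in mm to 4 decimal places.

seg 1 [0°–30.9°] cycloidal, h=20: full span → s += 20 → s = 20.0000
seg 2 [30.9°–73.3°] simple-harmonic, h=-9: θ=40.7° here. β=9.8, B=42.4. -9/2·(1 − cos(π·0.2311)) = -1.1351 → s = 18.8649

18.8649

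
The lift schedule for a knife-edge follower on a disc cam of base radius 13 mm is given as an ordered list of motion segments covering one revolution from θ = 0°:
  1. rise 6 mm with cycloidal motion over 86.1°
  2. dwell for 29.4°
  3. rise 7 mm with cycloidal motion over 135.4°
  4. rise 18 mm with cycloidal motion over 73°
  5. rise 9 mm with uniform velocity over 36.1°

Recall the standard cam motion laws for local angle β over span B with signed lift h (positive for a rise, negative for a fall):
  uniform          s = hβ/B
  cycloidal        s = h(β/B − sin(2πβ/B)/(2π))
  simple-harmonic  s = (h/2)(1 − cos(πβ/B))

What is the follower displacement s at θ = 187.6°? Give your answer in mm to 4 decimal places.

seg 1 [0°–86.1°] cycloidal, h=6: full span → s += 6 → s = 6.0000
seg 2 [86.1°–115.5°] dwell: s stays 6.0000
seg 3 [115.5°–250.9°] cycloidal, h=7: θ=187.6° here. β=72.1, B=135.4. 7·(0.5325 − sin(2π·0.5325)/(2π)) = 3.9534 → s = 9.9534

9.9534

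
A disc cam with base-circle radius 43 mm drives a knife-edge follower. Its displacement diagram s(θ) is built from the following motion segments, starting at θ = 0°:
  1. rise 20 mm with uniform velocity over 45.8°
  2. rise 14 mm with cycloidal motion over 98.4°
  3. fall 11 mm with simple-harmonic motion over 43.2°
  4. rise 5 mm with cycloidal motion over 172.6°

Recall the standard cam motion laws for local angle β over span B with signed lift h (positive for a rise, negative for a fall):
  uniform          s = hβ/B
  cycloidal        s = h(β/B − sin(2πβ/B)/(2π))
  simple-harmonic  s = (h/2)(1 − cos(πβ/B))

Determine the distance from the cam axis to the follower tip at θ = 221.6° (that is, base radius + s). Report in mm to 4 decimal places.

seg 1 [0°–45.8°] uniform, h=20: full span → s += 20 → s = 20.0000
seg 2 [45.8°–144.2°] cycloidal, h=14: full span → s += 14 → s = 34.0000
seg 3 [144.2°–187.4°] simple-harmonic, h=-11: full span → s += -11 → s = 23.0000
seg 4 [187.4°–360°] cycloidal, h=5: θ=221.6° here. β=34.2, B=172.6. 5·(0.1981 − sin(2π·0.1981)/(2π)) = 0.2368 → s = 23.2368
radial distance = base radius + s = 43 + 23.2368 = 66.2368

66.2368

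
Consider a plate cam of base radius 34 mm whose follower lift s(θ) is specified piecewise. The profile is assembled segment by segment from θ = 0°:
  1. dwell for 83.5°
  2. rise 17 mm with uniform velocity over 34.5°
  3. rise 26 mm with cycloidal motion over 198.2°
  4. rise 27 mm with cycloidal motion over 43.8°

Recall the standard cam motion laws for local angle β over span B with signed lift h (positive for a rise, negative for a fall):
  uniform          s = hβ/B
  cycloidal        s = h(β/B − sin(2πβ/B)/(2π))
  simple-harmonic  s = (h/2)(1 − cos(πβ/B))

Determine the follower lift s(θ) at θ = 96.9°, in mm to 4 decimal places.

seg 1 [0°–83.5°] dwell: s stays 0.0000
seg 2 [83.5°–118°] uniform, h=17: θ=96.9° here. β=13.4, B=34.5. 17·13.4/34.5 = 6.6029 → s = 6.6029

6.6029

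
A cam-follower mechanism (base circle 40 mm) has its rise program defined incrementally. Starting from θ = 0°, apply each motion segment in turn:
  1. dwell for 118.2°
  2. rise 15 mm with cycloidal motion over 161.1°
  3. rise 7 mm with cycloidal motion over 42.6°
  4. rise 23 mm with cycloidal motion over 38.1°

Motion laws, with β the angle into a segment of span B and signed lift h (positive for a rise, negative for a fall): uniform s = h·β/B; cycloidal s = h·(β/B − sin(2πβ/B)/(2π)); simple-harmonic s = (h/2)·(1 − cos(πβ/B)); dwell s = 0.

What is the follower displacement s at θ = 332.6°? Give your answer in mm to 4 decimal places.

seg 1 [0°–118.2°] dwell: s stays 0.0000
seg 2 [118.2°–279.3°] cycloidal, h=15: full span → s += 15 → s = 15.0000
seg 3 [279.3°–321.9°] cycloidal, h=7: full span → s += 7 → s = 22.0000
seg 4 [321.9°–360°] cycloidal, h=23: θ=332.6° here. β=10.7, B=38.1. 23·(0.2808 − sin(2π·0.2808)/(2π)) = 2.8673 → s = 24.8673

24.8673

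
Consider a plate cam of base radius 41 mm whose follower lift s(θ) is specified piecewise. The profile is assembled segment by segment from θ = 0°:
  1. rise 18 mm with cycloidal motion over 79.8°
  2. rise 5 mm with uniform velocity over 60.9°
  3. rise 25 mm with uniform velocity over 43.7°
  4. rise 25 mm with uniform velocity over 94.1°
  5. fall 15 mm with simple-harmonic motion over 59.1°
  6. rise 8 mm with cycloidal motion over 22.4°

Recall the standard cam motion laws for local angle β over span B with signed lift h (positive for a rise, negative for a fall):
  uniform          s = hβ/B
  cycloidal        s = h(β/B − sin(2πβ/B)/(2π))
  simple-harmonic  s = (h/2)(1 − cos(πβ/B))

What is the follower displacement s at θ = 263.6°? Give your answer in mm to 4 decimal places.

seg 1 [0°–79.8°] cycloidal, h=18: full span → s += 18 → s = 18.0000
seg 2 [79.8°–140.7°] uniform, h=5: full span → s += 5 → s = 23.0000
seg 3 [140.7°–184.4°] uniform, h=25: full span → s += 25 → s = 48.0000
seg 4 [184.4°–278.5°] uniform, h=25: θ=263.6° here. β=79.2, B=94.1. 25·79.2/94.1 = 21.0414 → s = 69.0414

69.0414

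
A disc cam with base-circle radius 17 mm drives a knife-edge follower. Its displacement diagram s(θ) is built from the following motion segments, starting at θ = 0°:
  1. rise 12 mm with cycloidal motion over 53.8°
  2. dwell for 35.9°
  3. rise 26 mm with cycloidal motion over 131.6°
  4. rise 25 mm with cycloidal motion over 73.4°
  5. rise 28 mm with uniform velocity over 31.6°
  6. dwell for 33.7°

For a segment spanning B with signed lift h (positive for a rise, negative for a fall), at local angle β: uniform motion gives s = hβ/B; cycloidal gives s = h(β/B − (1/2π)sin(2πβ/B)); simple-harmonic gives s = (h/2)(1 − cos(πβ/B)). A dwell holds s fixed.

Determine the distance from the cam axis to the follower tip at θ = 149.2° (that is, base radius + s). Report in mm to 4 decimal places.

seg 1 [0°–53.8°] cycloidal, h=12: full span → s += 12 → s = 12.0000
seg 2 [53.8°–89.7°] dwell: s stays 12.0000
seg 3 [89.7°–221.3°] cycloidal, h=26: θ=149.2° here. β=59.5, B=131.6. 26·(0.4521 − sin(2π·0.4521)/(2π)) = 10.5293 → s = 22.5293
radial distance = base radius + s = 17 + 22.5293 = 39.5293

39.5293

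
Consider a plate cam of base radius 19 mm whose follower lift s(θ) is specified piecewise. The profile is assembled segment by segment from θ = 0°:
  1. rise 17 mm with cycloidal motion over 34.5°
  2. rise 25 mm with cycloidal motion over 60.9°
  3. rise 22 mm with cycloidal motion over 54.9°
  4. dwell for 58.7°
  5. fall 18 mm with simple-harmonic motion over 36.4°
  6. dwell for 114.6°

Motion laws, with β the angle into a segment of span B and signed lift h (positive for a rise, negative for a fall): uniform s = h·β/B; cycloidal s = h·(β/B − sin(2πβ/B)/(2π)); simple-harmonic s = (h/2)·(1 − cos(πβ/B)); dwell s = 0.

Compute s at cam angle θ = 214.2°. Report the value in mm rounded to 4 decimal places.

seg 1 [0°–34.5°] cycloidal, h=17: full span → s += 17 → s = 17.0000
seg 2 [34.5°–95.4°] cycloidal, h=25: full span → s += 25 → s = 42.0000
seg 3 [95.4°–150.3°] cycloidal, h=22: full span → s += 22 → s = 64.0000
seg 4 [150.3°–209°] dwell: s stays 64.0000
seg 5 [209°–245.4°] simple-harmonic, h=-18: θ=214.2° here. β=5.2, B=36.4. -18/2·(1 − cos(π·0.1429)) = -0.8913 → s = 63.1087

63.1087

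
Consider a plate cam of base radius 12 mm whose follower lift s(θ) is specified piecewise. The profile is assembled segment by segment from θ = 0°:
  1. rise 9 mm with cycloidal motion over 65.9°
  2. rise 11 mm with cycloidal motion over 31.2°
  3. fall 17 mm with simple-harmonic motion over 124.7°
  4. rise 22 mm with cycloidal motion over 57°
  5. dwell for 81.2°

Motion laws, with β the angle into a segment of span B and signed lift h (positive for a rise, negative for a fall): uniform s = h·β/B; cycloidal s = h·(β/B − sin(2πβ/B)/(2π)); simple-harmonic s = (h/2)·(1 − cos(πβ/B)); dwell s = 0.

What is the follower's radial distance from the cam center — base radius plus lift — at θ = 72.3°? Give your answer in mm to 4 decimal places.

seg 1 [0°–65.9°] cycloidal, h=9: full span → s += 9 → s = 9.0000
seg 2 [65.9°–97.1°] cycloidal, h=11: θ=72.3° here. β=6.4, B=31.2. 11·(0.2051 − sin(2π·0.2051)/(2π)) = 0.5748 → s = 9.5748
radial distance = base radius + s = 12 + 9.5748 = 21.5748

21.5748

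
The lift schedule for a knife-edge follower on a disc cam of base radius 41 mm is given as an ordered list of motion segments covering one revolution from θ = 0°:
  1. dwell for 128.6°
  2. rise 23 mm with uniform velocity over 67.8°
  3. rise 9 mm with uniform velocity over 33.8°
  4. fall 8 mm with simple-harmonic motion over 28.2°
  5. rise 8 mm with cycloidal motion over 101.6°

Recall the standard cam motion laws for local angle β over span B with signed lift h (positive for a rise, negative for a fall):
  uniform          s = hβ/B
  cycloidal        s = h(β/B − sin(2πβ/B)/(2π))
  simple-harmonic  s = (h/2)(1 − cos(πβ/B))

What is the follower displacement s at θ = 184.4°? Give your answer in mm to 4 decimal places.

seg 1 [0°–128.6°] dwell: s stays 0.0000
seg 2 [128.6°–196.4°] uniform, h=23: θ=184.4° here. β=55.8, B=67.8. 23·55.8/67.8 = 18.9292 → s = 18.9292

18.9292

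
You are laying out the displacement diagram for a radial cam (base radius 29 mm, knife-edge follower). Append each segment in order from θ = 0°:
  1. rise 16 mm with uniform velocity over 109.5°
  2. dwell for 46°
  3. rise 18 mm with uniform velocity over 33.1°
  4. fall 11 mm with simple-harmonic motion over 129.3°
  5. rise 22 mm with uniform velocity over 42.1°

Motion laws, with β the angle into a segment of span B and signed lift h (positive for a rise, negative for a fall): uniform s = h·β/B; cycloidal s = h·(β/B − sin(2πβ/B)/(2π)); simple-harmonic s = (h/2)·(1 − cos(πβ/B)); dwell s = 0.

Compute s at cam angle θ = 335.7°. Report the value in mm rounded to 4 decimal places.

seg 1 [0°–109.5°] uniform, h=16: full span → s += 16 → s = 16.0000
seg 2 [109.5°–155.5°] dwell: s stays 16.0000
seg 3 [155.5°–188.6°] uniform, h=18: full span → s += 18 → s = 34.0000
seg 4 [188.6°–317.9°] simple-harmonic, h=-11: full span → s += -11 → s = 23.0000
seg 5 [317.9°–360°] uniform, h=22: θ=335.7° here. β=17.8, B=42.1. 22·17.8/42.1 = 9.3017 → s = 32.3017

32.3017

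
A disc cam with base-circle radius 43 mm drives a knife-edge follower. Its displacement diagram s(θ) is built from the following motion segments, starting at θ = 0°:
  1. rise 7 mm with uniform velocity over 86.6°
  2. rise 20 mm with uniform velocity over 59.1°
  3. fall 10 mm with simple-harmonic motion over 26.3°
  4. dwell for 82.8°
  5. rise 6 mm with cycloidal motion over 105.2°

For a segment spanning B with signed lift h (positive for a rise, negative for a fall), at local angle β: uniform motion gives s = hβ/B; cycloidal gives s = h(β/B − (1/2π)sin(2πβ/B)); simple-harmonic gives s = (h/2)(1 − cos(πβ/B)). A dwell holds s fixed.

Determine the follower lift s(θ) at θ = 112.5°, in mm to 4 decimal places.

seg 1 [0°–86.6°] uniform, h=7: full span → s += 7 → s = 7.0000
seg 2 [86.6°–145.7°] uniform, h=20: θ=112.5° here. β=25.9, B=59.1. 20·25.9/59.1 = 8.7648 → s = 15.7648

15.7648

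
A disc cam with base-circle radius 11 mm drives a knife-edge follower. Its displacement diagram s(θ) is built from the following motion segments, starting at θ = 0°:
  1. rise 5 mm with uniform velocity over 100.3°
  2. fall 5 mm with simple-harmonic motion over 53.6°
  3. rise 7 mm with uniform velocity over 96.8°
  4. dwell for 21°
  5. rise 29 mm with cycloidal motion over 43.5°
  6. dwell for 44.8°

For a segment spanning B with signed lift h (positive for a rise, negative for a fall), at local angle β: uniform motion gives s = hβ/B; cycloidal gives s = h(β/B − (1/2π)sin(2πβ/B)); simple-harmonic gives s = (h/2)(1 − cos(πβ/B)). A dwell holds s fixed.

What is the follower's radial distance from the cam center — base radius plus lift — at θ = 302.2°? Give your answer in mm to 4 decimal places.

seg 1 [0°–100.3°] uniform, h=5: full span → s += 5 → s = 5.0000
seg 2 [100.3°–153.9°] simple-harmonic, h=-5: full span → s += -5 → s = 0.0000
seg 3 [153.9°–250.7°] uniform, h=7: full span → s += 7 → s = 7.0000
seg 4 [250.7°–271.7°] dwell: s stays 7.0000
seg 5 [271.7°–315.2°] cycloidal, h=29: θ=302.2° here. β=30.5, B=43.5. 29·(0.7011 − sin(2π·0.7011)/(2π)) = 24.7331 → s = 31.7331
radial distance = base radius + s = 11 + 31.7331 = 42.7331

42.7331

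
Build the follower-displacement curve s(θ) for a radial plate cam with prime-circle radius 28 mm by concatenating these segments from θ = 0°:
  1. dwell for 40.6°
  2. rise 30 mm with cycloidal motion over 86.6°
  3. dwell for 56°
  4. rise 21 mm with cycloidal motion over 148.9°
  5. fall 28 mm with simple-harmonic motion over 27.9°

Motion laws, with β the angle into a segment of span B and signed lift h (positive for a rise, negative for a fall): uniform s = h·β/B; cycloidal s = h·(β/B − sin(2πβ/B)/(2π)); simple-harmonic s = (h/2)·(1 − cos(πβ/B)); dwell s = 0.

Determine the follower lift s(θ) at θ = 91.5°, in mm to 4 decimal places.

seg 1 [0°–40.6°] dwell: s stays 0.0000
seg 2 [40.6°–127.2°] cycloidal, h=30: θ=91.5° here. β=50.9, B=86.6. 30·(0.5878 − sin(2π·0.5878)/(2π)) = 20.1342 → s = 20.1342

20.1342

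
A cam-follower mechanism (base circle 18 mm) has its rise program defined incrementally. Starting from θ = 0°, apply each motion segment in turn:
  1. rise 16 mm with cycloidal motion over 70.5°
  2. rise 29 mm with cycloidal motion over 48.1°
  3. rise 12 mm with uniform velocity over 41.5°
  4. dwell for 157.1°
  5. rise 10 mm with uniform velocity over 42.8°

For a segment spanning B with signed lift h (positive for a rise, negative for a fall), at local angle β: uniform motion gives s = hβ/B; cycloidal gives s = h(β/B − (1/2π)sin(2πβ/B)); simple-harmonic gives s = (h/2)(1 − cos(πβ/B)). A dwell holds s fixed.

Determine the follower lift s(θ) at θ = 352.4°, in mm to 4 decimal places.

seg 1 [0°–70.5°] cycloidal, h=16: full span → s += 16 → s = 16.0000
seg 2 [70.5°–118.6°] cycloidal, h=29: full span → s += 29 → s = 45.0000
seg 3 [118.6°–160.1°] uniform, h=12: full span → s += 12 → s = 57.0000
seg 4 [160.1°–317.2°] dwell: s stays 57.0000
seg 5 [317.2°–360°] uniform, h=10: θ=352.4° here. β=35.2, B=42.8. 10·35.2/42.8 = 8.2243 → s = 65.2243

65.2243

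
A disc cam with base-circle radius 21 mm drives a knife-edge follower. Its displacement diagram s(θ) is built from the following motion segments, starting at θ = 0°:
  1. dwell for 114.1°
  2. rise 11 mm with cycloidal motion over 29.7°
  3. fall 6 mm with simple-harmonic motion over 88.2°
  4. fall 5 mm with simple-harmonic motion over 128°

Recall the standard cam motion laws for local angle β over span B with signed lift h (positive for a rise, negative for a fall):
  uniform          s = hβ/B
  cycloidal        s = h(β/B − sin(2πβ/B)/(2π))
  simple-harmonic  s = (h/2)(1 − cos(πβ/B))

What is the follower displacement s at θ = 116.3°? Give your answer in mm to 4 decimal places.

seg 1 [0°–114.1°] dwell: s stays 0.0000
seg 2 [114.1°–143.8°] cycloidal, h=11: θ=116.3° here. β=2.2, B=29.7. 11·(0.0741 − sin(2π·0.0741)/(2π)) = 0.0291 → s = 0.0291

0.0291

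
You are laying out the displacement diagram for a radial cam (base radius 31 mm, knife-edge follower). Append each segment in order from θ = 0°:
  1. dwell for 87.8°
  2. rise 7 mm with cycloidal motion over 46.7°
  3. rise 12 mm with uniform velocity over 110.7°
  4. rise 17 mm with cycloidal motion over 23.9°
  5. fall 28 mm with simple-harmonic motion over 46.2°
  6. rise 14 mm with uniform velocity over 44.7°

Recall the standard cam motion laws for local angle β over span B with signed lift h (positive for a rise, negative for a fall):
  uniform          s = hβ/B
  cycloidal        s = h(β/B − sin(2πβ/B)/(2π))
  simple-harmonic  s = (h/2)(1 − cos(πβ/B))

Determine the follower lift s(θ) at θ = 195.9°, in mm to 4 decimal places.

seg 1 [0°–87.8°] dwell: s stays 0.0000
seg 2 [87.8°–134.5°] cycloidal, h=7: full span → s += 7 → s = 7.0000
seg 3 [134.5°–245.2°] uniform, h=12: θ=195.9° here. β=61.4, B=110.7. 12·61.4/110.7 = 6.6558 → s = 13.6558

13.6558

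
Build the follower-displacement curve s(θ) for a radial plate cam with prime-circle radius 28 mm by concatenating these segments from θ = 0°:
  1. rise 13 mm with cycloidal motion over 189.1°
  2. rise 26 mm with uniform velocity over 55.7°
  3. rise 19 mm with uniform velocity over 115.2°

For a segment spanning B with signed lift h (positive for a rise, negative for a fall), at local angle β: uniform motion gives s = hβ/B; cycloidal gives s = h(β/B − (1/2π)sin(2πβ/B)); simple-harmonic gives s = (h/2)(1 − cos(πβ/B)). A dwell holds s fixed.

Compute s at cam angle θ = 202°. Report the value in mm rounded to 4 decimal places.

seg 1 [0°–189.1°] cycloidal, h=13: full span → s += 13 → s = 13.0000
seg 2 [189.1°–244.8°] uniform, h=26: θ=202° here. β=12.9, B=55.7. 26·12.9/55.7 = 6.0215 → s = 19.0215

19.0215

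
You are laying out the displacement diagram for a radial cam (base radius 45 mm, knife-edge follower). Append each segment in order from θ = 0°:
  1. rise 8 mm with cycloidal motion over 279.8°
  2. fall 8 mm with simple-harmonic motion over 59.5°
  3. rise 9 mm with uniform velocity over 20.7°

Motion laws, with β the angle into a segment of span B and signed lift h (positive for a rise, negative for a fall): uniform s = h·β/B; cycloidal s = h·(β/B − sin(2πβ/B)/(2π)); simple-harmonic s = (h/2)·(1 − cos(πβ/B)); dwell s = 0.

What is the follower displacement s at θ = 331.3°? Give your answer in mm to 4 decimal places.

seg 1 [0°–279.8°] cycloidal, h=8: full span → s += 8 → s = 8.0000
seg 2 [279.8°–339.3°] simple-harmonic, h=-8: θ=331.3° here. β=51.5, B=59.5. -8/2·(1 − cos(π·0.8655)) = -7.6484 → s = 0.3516

0.3516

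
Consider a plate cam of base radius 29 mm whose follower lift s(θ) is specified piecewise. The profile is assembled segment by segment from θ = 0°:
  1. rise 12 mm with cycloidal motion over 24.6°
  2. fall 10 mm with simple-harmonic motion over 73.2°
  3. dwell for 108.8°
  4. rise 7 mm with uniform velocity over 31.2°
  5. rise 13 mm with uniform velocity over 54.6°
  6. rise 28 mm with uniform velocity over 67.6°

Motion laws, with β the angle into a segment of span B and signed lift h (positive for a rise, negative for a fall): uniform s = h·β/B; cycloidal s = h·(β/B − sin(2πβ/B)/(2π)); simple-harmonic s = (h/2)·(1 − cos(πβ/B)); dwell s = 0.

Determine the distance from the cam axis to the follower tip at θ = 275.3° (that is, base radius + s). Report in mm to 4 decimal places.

seg 1 [0°–24.6°] cycloidal, h=12: full span → s += 12 → s = 12.0000
seg 2 [24.6°–97.8°] simple-harmonic, h=-10: full span → s += -10 → s = 2.0000
seg 3 [97.8°–206.6°] dwell: s stays 2.0000
seg 4 [206.6°–237.8°] uniform, h=7: full span → s += 7 → s = 9.0000
seg 5 [237.8°–292.4°] uniform, h=13: θ=275.3° here. β=37.5, B=54.6. 13·37.5/54.6 = 8.9286 → s = 17.9286
radial distance = base radius + s = 29 + 17.9286 = 46.9286

46.9286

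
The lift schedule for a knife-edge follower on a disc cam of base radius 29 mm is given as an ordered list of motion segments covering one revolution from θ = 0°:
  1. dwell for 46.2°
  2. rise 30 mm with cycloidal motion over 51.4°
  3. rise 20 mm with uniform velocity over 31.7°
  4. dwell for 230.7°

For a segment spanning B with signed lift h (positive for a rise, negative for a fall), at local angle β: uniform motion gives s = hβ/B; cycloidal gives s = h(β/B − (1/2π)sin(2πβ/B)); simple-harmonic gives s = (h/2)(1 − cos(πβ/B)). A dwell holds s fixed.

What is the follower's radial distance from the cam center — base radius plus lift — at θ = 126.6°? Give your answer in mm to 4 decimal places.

seg 1 [0°–46.2°] dwell: s stays 0.0000
seg 2 [46.2°–97.6°] cycloidal, h=30: full span → s += 30 → s = 30.0000
seg 3 [97.6°–129.3°] uniform, h=20: θ=126.6° here. β=29, B=31.7. 20·29/31.7 = 18.2965 → s = 48.2965
radial distance = base radius + s = 29 + 48.2965 = 77.2965

77.2965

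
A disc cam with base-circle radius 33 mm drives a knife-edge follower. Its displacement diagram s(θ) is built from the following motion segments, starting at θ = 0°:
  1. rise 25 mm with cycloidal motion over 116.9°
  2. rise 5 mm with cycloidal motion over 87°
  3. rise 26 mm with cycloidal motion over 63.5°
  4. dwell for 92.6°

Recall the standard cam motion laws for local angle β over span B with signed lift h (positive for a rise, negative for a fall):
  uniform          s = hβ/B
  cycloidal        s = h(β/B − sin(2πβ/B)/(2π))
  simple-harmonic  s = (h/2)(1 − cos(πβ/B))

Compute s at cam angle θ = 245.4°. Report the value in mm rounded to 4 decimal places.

seg 1 [0°–116.9°] cycloidal, h=25: full span → s += 25 → s = 25.0000
seg 2 [116.9°–203.9°] cycloidal, h=5: full span → s += 5 → s = 30.0000
seg 3 [203.9°–267.4°] cycloidal, h=26: θ=245.4° here. β=41.5, B=63.5. 26·(0.6535 − sin(2π·0.6535)/(2π)) = 20.3932 → s = 50.3932

50.3932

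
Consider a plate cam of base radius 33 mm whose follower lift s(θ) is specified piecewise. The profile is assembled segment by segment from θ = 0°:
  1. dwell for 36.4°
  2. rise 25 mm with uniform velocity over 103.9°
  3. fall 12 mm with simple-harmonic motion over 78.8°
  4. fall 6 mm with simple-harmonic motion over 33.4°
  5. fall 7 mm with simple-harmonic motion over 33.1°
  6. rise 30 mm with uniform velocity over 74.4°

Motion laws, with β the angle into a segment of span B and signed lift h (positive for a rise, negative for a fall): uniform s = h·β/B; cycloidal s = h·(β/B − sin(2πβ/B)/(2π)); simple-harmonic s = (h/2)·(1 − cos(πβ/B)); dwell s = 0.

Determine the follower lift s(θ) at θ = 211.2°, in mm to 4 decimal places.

seg 1 [0°–36.4°] dwell: s stays 0.0000
seg 2 [36.4°–140.3°] uniform, h=25: full span → s += 25 → s = 25.0000
seg 3 [140.3°–219.1°] simple-harmonic, h=-12: θ=211.2° here. β=70.9, B=78.8. -12/2·(1 − cos(π·0.8997)) = -11.7049 → s = 13.2951

13.2951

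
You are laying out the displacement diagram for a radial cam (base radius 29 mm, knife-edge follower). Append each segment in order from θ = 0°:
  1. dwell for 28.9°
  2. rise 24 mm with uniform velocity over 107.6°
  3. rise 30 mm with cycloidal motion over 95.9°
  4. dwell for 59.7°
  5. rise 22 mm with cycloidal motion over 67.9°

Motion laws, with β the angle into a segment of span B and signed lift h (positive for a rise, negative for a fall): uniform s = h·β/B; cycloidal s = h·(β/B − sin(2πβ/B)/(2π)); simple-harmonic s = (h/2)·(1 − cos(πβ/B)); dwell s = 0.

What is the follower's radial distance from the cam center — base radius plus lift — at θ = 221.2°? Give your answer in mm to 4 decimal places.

seg 1 [0°–28.9°] dwell: s stays 0.0000
seg 2 [28.9°–136.5°] uniform, h=24: full span → s += 24 → s = 24.0000
seg 3 [136.5°–232.4°] cycloidal, h=30: θ=221.2° here. β=84.7, B=95.9. 30·(0.8832 − sin(2π·0.8832)/(2π)) = 29.6939 → s = 53.6939
radial distance = base radius + s = 29 + 53.6939 = 82.6939

82.6939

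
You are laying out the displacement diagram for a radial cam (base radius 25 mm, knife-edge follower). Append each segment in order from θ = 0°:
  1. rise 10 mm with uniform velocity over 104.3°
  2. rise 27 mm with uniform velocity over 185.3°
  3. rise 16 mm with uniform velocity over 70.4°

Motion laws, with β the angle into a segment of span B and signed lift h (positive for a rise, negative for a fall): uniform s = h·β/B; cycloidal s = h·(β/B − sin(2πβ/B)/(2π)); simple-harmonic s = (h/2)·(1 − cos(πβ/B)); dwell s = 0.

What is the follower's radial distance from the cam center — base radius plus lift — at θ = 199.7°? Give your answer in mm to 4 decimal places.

seg 1 [0°–104.3°] uniform, h=10: full span → s += 10 → s = 10.0000
seg 2 [104.3°–289.6°] uniform, h=27: θ=199.7° here. β=95.4, B=185.3. 27·95.4/185.3 = 13.9007 → s = 23.9007
radial distance = base radius + s = 25 + 23.9007 = 48.9007

48.9007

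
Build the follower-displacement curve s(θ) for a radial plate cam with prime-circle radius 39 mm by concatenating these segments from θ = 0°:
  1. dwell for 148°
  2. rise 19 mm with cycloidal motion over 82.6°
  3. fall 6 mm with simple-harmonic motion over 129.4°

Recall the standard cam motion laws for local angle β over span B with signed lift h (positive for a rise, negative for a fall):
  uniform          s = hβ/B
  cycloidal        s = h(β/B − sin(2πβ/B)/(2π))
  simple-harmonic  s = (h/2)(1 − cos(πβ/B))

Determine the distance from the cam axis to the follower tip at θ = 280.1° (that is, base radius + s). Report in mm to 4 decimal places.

seg 1 [0°–148°] dwell: s stays 0.0000
seg 2 [148°–230.6°] cycloidal, h=19: full span → s += 19 → s = 19.0000
seg 3 [230.6°–360°] simple-harmonic, h=-6: θ=280.1° here. β=49.5, B=129.4. -6/2·(1 − cos(π·0.3825)) = -1.9179 → s = 17.0821
radial distance = base radius + s = 39 + 17.0821 = 56.0821

56.0821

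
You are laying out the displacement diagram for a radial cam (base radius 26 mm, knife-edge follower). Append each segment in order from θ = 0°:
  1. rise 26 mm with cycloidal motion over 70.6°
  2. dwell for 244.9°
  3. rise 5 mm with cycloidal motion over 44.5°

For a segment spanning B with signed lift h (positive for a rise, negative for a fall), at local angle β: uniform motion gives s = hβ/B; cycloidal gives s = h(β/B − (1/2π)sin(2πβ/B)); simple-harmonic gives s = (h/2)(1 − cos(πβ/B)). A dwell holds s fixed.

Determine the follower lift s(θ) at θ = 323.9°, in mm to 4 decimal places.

seg 1 [0°–70.6°] cycloidal, h=26: full span → s += 26 → s = 26.0000
seg 2 [70.6°–315.5°] dwell: s stays 26.0000
seg 3 [315.5°–360°] cycloidal, h=5: θ=323.9° here. β=8.4, B=44.5. 5·(0.1888 − sin(2π·0.1888)/(2π)) = 0.2062 → s = 26.2062

26.2062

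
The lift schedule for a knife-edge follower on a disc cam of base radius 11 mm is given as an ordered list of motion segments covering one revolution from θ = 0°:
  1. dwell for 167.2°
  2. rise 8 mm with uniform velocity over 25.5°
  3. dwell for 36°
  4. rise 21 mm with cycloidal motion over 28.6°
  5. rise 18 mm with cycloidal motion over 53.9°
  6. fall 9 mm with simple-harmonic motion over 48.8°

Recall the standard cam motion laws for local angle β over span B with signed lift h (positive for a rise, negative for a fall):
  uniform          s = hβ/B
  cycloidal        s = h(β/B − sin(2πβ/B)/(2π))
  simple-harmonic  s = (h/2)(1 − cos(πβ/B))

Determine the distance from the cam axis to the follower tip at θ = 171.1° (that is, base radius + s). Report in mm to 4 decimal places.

seg 1 [0°–167.2°] dwell: s stays 0.0000
seg 2 [167.2°–192.7°] uniform, h=8: θ=171.1° here. β=3.9, B=25.5. 8·3.9/25.5 = 1.2235 → s = 1.2235
radial distance = base radius + s = 11 + 1.2235 = 12.2235

12.2235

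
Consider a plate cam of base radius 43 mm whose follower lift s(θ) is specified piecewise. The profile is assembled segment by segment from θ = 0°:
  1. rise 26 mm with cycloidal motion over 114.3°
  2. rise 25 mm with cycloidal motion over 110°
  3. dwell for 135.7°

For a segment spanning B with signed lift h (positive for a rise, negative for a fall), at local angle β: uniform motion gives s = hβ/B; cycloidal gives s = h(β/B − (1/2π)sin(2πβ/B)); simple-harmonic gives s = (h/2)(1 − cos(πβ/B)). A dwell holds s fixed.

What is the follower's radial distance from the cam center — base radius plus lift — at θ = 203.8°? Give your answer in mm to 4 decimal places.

seg 1 [0°–114.3°] cycloidal, h=26: full span → s += 26 → s = 26.0000
seg 2 [114.3°–224.3°] cycloidal, h=25: θ=203.8° here. β=89.5, B=110. 25·(0.8136 − sin(2π·0.8136)/(2π)) = 24.0059 → s = 50.0059
radial distance = base radius + s = 43 + 50.0059 = 93.0059

93.0059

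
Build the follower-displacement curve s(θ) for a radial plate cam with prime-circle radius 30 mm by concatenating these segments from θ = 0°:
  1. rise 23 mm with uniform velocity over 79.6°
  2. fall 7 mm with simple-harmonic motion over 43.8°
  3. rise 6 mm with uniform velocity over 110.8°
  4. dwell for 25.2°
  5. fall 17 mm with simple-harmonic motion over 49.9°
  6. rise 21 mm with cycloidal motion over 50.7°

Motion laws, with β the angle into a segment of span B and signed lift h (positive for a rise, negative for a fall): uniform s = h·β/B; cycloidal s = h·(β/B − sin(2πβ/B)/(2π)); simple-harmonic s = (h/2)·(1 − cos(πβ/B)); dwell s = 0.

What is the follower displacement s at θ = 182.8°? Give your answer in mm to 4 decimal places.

seg 1 [0°–79.6°] uniform, h=23: full span → s += 23 → s = 23.0000
seg 2 [79.6°–123.4°] simple-harmonic, h=-7: full span → s += -7 → s = 16.0000
seg 3 [123.4°–234.2°] uniform, h=6: θ=182.8° here. β=59.4, B=110.8. 6·59.4/110.8 = 3.2166 → s = 19.2166

19.2166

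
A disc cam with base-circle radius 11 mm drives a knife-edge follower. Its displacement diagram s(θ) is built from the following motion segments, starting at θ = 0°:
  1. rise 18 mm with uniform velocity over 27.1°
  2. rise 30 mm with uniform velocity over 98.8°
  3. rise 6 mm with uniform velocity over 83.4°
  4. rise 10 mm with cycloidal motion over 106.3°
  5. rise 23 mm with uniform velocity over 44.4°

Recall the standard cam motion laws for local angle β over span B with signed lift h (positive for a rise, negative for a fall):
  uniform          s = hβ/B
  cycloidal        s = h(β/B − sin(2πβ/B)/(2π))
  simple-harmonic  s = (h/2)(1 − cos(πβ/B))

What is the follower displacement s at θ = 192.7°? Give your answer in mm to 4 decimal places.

seg 1 [0°–27.1°] uniform, h=18: full span → s += 18 → s = 18.0000
seg 2 [27.1°–125.9°] uniform, h=30: full span → s += 30 → s = 48.0000
seg 3 [125.9°–209.3°] uniform, h=6: θ=192.7° here. β=66.8, B=83.4. 6·66.8/83.4 = 4.8058 → s = 52.8058

52.8058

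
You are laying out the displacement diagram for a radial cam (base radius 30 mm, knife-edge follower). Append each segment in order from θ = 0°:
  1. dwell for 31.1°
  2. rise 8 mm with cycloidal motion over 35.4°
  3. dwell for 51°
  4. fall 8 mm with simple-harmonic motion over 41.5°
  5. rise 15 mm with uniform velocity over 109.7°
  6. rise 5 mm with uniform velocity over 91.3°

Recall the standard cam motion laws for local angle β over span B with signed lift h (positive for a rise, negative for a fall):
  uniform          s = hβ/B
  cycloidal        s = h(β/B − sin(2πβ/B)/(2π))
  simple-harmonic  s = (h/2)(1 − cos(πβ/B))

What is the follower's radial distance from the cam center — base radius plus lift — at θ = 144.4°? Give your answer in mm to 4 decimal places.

seg 1 [0°–31.1°] dwell: s stays 0.0000
seg 2 [31.1°–66.5°] cycloidal, h=8: full span → s += 8 → s = 8.0000
seg 3 [66.5°–117.5°] dwell: s stays 8.0000
seg 4 [117.5°–159°] simple-harmonic, h=-8: θ=144.4° here. β=26.9, B=41.5. -8/2·(1 − cos(π·0.6482)) = -5.7957 → s = 2.2043
radial distance = base radius + s = 30 + 2.2043 = 32.2043

32.2043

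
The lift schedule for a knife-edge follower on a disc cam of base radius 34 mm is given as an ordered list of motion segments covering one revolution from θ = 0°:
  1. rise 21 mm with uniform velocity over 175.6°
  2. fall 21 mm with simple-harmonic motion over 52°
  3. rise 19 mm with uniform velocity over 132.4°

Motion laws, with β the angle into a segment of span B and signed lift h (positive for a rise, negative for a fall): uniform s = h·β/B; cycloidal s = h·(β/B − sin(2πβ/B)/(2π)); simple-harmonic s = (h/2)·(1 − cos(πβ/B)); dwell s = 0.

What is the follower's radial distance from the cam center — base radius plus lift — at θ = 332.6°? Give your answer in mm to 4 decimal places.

seg 1 [0°–175.6°] uniform, h=21: full span → s += 21 → s = 21.0000
seg 2 [175.6°–227.6°] simple-harmonic, h=-21: full span → s += -21 → s = 0.0000
seg 3 [227.6°–360°] uniform, h=19: θ=332.6° here. β=105, B=132.4. 19·105/132.4 = 15.0680 → s = 15.0680
radial distance = base radius + s = 34 + 15.0680 = 49.0680

49.0680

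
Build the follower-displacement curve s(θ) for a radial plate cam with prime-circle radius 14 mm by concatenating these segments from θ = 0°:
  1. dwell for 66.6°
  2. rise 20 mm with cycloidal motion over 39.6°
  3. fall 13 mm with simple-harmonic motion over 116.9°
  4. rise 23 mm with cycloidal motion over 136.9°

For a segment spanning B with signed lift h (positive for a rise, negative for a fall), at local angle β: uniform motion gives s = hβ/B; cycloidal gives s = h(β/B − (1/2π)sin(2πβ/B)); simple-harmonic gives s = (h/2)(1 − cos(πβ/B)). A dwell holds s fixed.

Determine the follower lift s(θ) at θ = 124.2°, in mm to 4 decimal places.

seg 1 [0°–66.6°] dwell: s stays 0.0000
seg 2 [66.6°–106.2°] cycloidal, h=20: full span → s += 20 → s = 20.0000
seg 3 [106.2°–223.1°] simple-harmonic, h=-13: θ=124.2° here. β=18, B=116.9. -13/2·(1 − cos(π·0.1540)) = -0.7458 → s = 19.2542

19.2542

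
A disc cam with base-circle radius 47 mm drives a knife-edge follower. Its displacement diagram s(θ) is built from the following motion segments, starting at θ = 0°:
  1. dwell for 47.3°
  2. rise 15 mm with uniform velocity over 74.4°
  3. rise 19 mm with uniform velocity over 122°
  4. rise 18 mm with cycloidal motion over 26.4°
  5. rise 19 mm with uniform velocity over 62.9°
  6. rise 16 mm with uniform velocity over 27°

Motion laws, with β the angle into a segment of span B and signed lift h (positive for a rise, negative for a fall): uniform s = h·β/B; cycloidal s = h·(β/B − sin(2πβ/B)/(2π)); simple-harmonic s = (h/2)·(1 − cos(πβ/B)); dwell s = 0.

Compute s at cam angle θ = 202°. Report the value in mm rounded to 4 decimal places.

seg 1 [0°–47.3°] dwell: s stays 0.0000
seg 2 [47.3°–121.7°] uniform, h=15: full span → s += 15 → s = 15.0000
seg 3 [121.7°–243.7°] uniform, h=19: θ=202° here. β=80.3, B=122. 19·80.3/122 = 12.5057 → s = 27.5057

27.5057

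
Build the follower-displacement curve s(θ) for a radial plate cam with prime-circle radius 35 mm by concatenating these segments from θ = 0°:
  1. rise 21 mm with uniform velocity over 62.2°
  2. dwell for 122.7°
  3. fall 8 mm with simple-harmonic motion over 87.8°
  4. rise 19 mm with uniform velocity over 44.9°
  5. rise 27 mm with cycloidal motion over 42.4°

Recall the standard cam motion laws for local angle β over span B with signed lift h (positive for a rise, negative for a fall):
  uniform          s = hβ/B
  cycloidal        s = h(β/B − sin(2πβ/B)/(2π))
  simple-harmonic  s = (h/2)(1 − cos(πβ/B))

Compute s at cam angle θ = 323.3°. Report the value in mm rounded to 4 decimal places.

seg 1 [0°–62.2°] uniform, h=21: full span → s += 21 → s = 21.0000
seg 2 [62.2°–184.9°] dwell: s stays 21.0000
seg 3 [184.9°–272.7°] simple-harmonic, h=-8: full span → s += -8 → s = 13.0000
seg 4 [272.7°–317.6°] uniform, h=19: full span → s += 19 → s = 32.0000
seg 5 [317.6°–360°] cycloidal, h=27: θ=323.3° here. β=5.7, B=42.4. 27·(0.1344 − sin(2π·0.1344)/(2π)) = 0.4165 → s = 32.4165

32.4165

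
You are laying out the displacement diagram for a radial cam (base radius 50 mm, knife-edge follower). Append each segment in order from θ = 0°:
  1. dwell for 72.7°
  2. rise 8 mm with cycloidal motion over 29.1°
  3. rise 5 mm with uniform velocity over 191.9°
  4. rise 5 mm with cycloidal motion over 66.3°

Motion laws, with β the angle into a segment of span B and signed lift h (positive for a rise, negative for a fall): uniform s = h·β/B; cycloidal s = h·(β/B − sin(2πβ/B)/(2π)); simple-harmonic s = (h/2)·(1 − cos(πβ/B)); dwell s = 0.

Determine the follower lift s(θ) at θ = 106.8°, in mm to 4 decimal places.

seg 1 [0°–72.7°] dwell: s stays 0.0000
seg 2 [72.7°–101.8°] cycloidal, h=8: full span → s += 8 → s = 8.0000
seg 3 [101.8°–293.7°] uniform, h=5: θ=106.8° here. β=5, B=191.9. 5·5/191.9 = 0.1303 → s = 8.1303

8.1303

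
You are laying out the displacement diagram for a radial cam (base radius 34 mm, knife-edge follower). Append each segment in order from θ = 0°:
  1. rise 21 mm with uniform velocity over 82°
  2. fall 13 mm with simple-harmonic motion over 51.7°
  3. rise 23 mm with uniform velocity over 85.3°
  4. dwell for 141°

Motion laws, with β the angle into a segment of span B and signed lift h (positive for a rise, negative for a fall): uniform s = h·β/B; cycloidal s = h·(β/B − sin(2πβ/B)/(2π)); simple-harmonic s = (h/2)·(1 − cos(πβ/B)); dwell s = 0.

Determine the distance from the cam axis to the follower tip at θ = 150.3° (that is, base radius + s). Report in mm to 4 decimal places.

seg 1 [0°–82°] uniform, h=21: full span → s += 21 → s = 21.0000
seg 2 [82°–133.7°] simple-harmonic, h=-13: full span → s += -13 → s = 8.0000
seg 3 [133.7°–219°] uniform, h=23: θ=150.3° here. β=16.6, B=85.3. 23·16.6/85.3 = 4.4760 → s = 12.4760
radial distance = base radius + s = 34 + 12.4760 = 46.4760

46.4760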